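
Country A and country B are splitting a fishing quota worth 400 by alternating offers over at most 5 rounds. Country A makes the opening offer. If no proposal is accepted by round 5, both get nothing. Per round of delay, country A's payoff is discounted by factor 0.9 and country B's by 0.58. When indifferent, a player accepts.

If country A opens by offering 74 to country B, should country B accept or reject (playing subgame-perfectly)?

Round 5 (country A proposes): country B will accept anything ≥ 0, so country A offers 0 and keeps 400.
Round 4 (country B proposes): country A can get 400 next round, worth 0.9 × 400 = 360 now; country B offers that and keeps 40.
Round 3 (country A proposes): country B can get 40 next round, worth 0.58 × 40 = 23.2 now. Country A offers 23.2 and keeps 400 − 23.2 = 376.8.
Round 2 (country B proposes): country A can get 376.8 next round, worth 0.9 × 376.8 = 339.12 now; country B offers that and keeps 60.88.
So by rejecting in round 1, country B gets 60.88 next round, worth 0.58 × 60.88 = 35.3104 now.
Offer 74 ≥ 35.3104, so country B accepts.

Accept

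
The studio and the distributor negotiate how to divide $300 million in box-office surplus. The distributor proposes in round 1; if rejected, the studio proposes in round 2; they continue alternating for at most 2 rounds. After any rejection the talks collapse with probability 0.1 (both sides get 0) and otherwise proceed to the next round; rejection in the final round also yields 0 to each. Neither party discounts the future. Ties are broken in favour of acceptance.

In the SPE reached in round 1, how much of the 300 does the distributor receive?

30

Round 2 (the studio proposes): rejection yields 0 for the distributor; the studio offers 0 and keeps 300.
Round 1 (the distributor proposes): rejecting gives the studio an expected 0.9 × 300 = 270, so the distributor offers 270, keeping 30.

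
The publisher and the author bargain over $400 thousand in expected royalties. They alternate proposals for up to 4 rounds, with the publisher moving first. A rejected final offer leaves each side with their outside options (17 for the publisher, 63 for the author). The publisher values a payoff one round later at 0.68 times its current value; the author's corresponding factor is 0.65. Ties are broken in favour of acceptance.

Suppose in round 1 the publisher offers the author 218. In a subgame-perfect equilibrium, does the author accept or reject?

Round 4 (the author proposes): the publisher gets 17 if talks fail, so the author offers 17 and keeps 383.
Round 3 (the publisher proposes): the author can get 383 next round, worth 0.65 × 383 = 248.95 now, so the publisher offers 248.95, keeping 151.05.
Round 2 (the author proposes): the publisher can get 151.05 next round, worth 0.68 × 151.05 = 102.714 now; the author offers that and keeps 297.286.
So by rejecting in round 1, the author gets 297.286 next round, worth 0.65 × 297.286 = 193.2359 now.
Offer 218 ≥ 193.2359, so the author accepts.

Accept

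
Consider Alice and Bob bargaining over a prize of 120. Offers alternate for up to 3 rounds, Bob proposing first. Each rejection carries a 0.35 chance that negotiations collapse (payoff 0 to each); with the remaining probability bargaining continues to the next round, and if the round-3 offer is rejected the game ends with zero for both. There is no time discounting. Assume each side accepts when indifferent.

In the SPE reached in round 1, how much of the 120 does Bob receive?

By backward induction:
Round 3 (Bob proposes): Alice will accept anything ≥ 0, so Bob offers 0 and keeps 120.
Round 2 (Alice proposes): rejecting gives Bob an expected 0.65 × 120 = 78. Alice offers 78 and keeps 120 − 78 = 42.
Round 1 (Bob proposes): rejecting gives Alice an expected 0.65 × 42 = 27.3, so Bob offers 27.3, keeping 92.7.

92.7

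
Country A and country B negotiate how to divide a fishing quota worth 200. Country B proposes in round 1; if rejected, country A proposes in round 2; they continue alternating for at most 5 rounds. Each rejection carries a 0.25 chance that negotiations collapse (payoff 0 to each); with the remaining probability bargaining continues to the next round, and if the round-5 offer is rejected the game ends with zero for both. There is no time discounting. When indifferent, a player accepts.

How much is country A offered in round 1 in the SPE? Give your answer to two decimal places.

58.59

Round 5 (country B proposes): rejection yields 0 for country A; country B offers 0 and keeps 200.
Round 4 (country A proposes): rejecting gives country B an expected 0.75 × 200 = 150, so country A offers 150, keeping 50.
Round 3 (country B proposes): rejecting gives country A an expected 0.75 × 50 = 37.5, so country B offers 37.5, keeping 162.5.
Round 2 (country A proposes): rejecting gives country B an expected 0.75 × 162.5 = 121.875. Country A offers 121.875 and keeps 200 − 121.875 = 78.125.
Round 1 (country B proposes): rejecting gives country A an expected 0.75 × 78.125 = 58.59375. Country B offers 58.59375 and keeps 200 − 58.59375 = 141.40625.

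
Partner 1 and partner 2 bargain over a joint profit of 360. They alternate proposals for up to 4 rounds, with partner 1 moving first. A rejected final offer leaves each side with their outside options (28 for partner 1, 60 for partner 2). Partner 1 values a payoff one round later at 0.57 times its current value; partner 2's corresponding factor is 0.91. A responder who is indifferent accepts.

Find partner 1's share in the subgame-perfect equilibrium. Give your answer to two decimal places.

62.42

Round 4 (partner 2 proposes): partner 1 gets 28 if talks fail, so partner 2 offers 28 and keeps 332.
Round 3 (partner 1 proposes): partner 2 can get 332 next round, worth 0.91 × 332 = 302.12 now; partner 1 offers that and keeps 57.88.
Round 2 (partner 2 proposes): partner 1 can get 57.88 next round, worth 0.57 × 57.88 = 32.9916 now, so partner 2 offers 32.9916, keeping 327.0084.
Round 1 (partner 1 proposes): partner 2 can get 327.0084 next round, worth 0.91 × 327.0084 = 297.577644 now. Partner 1 offers 297.577644 and keeps 360 − 297.577644 = 62.422356.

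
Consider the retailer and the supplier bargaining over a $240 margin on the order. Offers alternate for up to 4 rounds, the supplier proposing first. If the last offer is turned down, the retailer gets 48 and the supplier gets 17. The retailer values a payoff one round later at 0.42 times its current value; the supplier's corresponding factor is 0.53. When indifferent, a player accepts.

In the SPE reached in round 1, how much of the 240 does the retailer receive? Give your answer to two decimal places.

Round 4 (the retailer proposes): the supplier gets 17 if talks fail, so the retailer offers 17 and keeps 223.
Round 3 (the supplier proposes): the retailer can get 223 next round, worth 0.42 × 223 = 93.66 now, so the supplier offers 93.66, keeping 146.34.
Round 2 (the retailer proposes): the supplier can get 146.34 next round, worth 0.53 × 146.34 = 77.5602 now, so the retailer offers 77.5602, keeping 162.4398.
Round 1 (the supplier proposes): the retailer can get 162.4398 next round, worth 0.42 × 162.4398 = 68.224716 now, so the supplier offers 68.224716, keeping 171.775284.

68.22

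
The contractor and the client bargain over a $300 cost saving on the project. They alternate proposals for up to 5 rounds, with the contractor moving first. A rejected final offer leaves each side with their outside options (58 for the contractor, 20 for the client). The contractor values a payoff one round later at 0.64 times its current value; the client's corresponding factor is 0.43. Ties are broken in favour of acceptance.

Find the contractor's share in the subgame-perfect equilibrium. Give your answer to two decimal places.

Round 5 (the contractor proposes): the client gets 20 if talks fail, so the contractor offers 20 and keeps 280.
Round 4 (the client proposes): the contractor can get 280 next round, worth 0.64 × 280 = 179.2 now, so the client offers 179.2, keeping 120.8.
Round 3 (the contractor proposes): the client can get 120.8 next round, worth 0.43 × 120.8 = 51.944 now; the contractor offers that and keeps 248.056.
Round 2 (the client proposes): the contractor can get 248.056 next round, worth 0.64 × 248.056 = 158.75584 now; the client offers that and keeps 141.24416.
Round 1 (the contractor proposes): the client can get 141.24416 next round, worth 0.43 × 141.24416 = 60.7349888 now; the contractor offers that and keeps 239.2650112.

239.27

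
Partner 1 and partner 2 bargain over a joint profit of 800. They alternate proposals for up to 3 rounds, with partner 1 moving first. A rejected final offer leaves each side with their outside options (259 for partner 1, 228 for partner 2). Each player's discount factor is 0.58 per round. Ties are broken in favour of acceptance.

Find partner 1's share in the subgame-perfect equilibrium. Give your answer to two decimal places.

Round 3 (partner 1 proposes): partner 2 gets 228 if talks fail, so partner 1 offers 228 and keeps 572.
Round 2 (partner 2 proposes): partner 1 can get 572 next round, worth 0.58 × 572 = 331.76 now, so partner 2 offers 331.76, keeping 468.24.
Round 1 (partner 1 proposes): partner 2 can get 468.24 next round, worth 0.58 × 468.24 = 271.5792 now. Partner 1 offers 271.5792 and keeps 800 − 271.5792 = 528.4208.

528.42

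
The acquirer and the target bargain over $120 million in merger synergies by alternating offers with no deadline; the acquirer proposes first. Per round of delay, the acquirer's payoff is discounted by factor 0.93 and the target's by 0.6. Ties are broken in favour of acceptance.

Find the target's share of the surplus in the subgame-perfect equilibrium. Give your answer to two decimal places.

11.40

When the acquirer proposes, the target accepts any offer worth at least 0.6 times what the target would get by proposing next round; and vice versa.
This gives x = 120 − 0.6y and y = 120 − 0.93x, where x and y are each side's share when it proposes.
Hence (1 − 0.6·0.93)x = 120(1 − 0.6), i.e. 0.442·x = 48.
x ≈ 108.5973; the target's share is 120 − x ≈ 11.4027.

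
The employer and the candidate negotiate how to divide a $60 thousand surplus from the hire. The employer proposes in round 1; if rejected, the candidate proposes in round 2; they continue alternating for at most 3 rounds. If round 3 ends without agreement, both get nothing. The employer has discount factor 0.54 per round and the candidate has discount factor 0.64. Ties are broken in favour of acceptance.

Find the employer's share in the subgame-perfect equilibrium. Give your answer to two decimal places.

Round 3 (the employer proposes): the candidate will accept anything ≥ 0, so the employer offers 0 and keeps 60.
Round 2 (the candidate proposes): the employer can get 60 next round, worth 0.54 × 60 = 32.4 now, so the candidate offers 32.4, keeping 27.6.
Round 1 (the employer proposes): the candidate can get 27.6 next round, worth 0.64 × 27.6 = 17.664 now, so the employer offers 17.664, keeping 42.336.

42.34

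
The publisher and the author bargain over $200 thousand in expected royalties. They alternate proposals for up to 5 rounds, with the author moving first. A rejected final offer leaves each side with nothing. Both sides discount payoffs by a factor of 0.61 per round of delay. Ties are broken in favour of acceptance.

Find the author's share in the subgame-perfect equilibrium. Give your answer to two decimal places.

134.72

Round 5 (the author proposes): rejection yields 0 for the publisher; the author offers 0 and keeps 200.
Round 4 (the publisher proposes): the author can get 200 next round, worth 0.61 × 200 = 122 now; the publisher offers that and keeps 78.
Round 3 (the author proposes): the publisher can get 78 next round, worth 0.61 × 78 = 47.58 now; the author offers that and keeps 152.42.
Round 2 (the publisher proposes): the author can get 152.42 next round, worth 0.61 × 152.42 = 92.9762 now, so the publisher offers 92.9762, keeping 107.0238.
Round 1 (the author proposes): the publisher can get 107.0238 next round, worth 0.61 × 107.0238 = 65.284518 now; the author offers that and keeps 134.715482.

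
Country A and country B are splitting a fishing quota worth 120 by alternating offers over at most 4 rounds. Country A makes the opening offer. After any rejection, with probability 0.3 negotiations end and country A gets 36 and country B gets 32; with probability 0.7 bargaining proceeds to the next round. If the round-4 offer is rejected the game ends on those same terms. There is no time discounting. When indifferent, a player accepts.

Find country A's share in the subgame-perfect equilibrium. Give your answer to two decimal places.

Round 4 (country B proposes): country A gets 36 if talks fail, so country B offers 36 and keeps 84.
Round 3 (country A proposes): rejecting gives country B an expected 0.7 × 84 + 0.3 × 32 = 68.4; country A offers that and keeps 51.6.
Round 2 (country B proposes): rejecting gives country A an expected 0.7 × 51.6 + 0.3 × 36 = 46.92. Country B offers 46.92 and keeps 120 − 46.92 = 73.08.
Round 1 (country A proposes): rejecting gives country B an expected 0.7 × 73.08 + 0.3 × 32 = 60.756. Country A offers 60.756 and keeps 120 − 60.756 = 59.244.

59.24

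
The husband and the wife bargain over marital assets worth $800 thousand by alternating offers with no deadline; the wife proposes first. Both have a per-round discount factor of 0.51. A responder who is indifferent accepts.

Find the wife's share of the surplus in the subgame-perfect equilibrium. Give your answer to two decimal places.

529.80

In a stationary SPE each proposer offers the other exactly their discounted continuation value.
If the wife keeps x when proposing and the husband keeps y when proposing, then x = 800 − 0.51y and y = 800 − 0.51x.
Solving: x = 800(1 − 0.51) / (1 − 0.51·0.51) = 392 / 0.7399 ≈ 529.8013.
The husband gets 800 − 529.8013 ≈ 270.1987.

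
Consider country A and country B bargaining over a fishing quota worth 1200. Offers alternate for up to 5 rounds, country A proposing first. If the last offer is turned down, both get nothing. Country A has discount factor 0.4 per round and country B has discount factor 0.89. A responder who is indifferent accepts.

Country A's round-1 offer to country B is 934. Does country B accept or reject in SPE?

Accept

Round 5 (country A proposes): country B will accept anything ≥ 0, so country A offers 0 and keeps 1200.
Round 4 (country B proposes): country A can get 1200 next round, worth 0.4 × 1200 = 480 now; country B offers that and keeps 720.
Round 3 (country A proposes): country B can get 720 next round, worth 0.89 × 720 = 640.8 now. Country A offers 640.8 and keeps 1200 − 640.8 = 559.2.
Round 2 (country B proposes): country A can get 559.2 next round, worth 0.4 × 559.2 = 223.68 now, so country B offers 223.68, keeping 976.32.
So by rejecting in round 1, country B gets 976.32 next round, worth 0.89 × 976.32 = 868.9248 now.
Offer 934 ≥ 868.9248, so country B accepts.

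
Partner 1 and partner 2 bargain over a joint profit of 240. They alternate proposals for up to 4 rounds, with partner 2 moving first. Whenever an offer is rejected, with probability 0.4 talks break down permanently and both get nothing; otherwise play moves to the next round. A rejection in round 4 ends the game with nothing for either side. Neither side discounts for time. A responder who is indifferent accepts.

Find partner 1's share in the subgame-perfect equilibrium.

109.44

By backward induction:
Round 4 (partner 1 proposes): rejection yields 0 for partner 2; partner 1 offers 0 and keeps 240.
Round 3 (partner 2 proposes): rejecting gives partner 1 an expected 0.6 × 240 = 144, so partner 2 offers 144, keeping 96.
Round 2 (partner 1 proposes): rejecting gives partner 2 an expected 0.6 × 96 = 57.6. Partner 1 offers 57.6 and keeps 240 − 57.6 = 182.4.
Round 1 (partner 2 proposes): rejecting gives partner 1 an expected 0.6 × 182.4 = 109.44; partner 2 offers that and keeps 130.56.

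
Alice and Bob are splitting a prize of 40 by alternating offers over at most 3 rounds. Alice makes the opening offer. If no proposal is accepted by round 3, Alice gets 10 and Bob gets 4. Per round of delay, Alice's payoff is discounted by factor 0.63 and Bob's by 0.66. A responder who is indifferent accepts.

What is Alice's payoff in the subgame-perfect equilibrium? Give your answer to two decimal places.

Round 3 (Alice proposes): Bob gets 4 if talks fail, so Alice offers 4 and keeps 36.
Round 2 (Bob proposes): Alice can get 36 next round, worth 0.63 × 36 = 22.68 now. Bob offers 22.68 and keeps 40 − 22.68 = 17.32.
Round 1 (Alice proposes): Bob can get 17.32 next round, worth 0.66 × 17.32 = 11.4312 now; Alice offers that and keeps 28.5688.

28.57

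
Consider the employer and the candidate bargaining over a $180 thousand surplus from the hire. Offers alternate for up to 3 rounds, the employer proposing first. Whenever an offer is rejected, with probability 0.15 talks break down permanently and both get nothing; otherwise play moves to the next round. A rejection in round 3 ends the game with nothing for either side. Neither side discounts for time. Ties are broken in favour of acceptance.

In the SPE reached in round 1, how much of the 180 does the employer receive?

157.05

Round 3 (the employer proposes): the candidate will accept anything ≥ 0, so the employer offers 0 and keeps 180.
Round 2 (the candidate proposes): rejecting gives the employer an expected 0.85 × 180 = 153. The candidate offers 153 and keeps 180 − 153 = 27.
Round 1 (the employer proposes): rejecting gives the candidate an expected 0.85 × 27 = 22.95; the employer offers that and keeps 157.05.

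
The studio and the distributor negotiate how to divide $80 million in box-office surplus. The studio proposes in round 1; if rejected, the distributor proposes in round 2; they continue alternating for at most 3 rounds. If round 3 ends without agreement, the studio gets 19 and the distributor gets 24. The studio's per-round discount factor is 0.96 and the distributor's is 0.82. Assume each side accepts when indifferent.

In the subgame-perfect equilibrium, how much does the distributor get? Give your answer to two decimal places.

Round 3 (the studio proposes): the distributor gets 24 if talks fail, so the studio offers 24 and keeps 56.
Round 2 (the distributor proposes): the studio can get 56 next round, worth 0.96 × 56 = 53.76 now, so the distributor offers 53.76, keeping 26.24.
Round 1 (the studio proposes): the distributor can get 26.24 next round, worth 0.82 × 26.24 = 21.5168 now, so the studio offers 21.5168, keeping 58.4832.

21.52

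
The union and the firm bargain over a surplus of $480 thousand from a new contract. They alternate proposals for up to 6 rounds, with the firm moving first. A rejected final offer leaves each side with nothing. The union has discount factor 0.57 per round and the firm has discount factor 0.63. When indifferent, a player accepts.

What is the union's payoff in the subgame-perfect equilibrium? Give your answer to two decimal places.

Round 6 (the union proposes): the firm will accept anything ≥ 0, so the union offers 0 and keeps 480.
Round 5 (the firm proposes): the union can get 480 next round, worth 0.57 × 480 = 273.6 now. The firm offers 273.6 and keeps 480 − 273.6 = 206.4.
Round 4 (the union proposes): the firm can get 206.4 next round, worth 0.63 × 206.4 = 130.032 now, so the union offers 130.032, keeping 349.968.
Round 3 (the firm proposes): the union can get 349.968 next round, worth 0.57 × 349.968 = 199.48176 now. The firm offers 199.48176 and keeps 480 − 199.48176 = 280.51824.
Round 2 (the union proposes): the firm can get 280.51824 next round, worth 0.63 × 280.51824 = 176.7264912 now; the union offers that and keeps 303.2735088.
Round 1 (the firm proposes): the union can get 303.2735088 next round, worth 0.57 × 303.2735088 = 172.865900016 now, so the firm offers 172.865900016, keeping 307.134099984.

172.87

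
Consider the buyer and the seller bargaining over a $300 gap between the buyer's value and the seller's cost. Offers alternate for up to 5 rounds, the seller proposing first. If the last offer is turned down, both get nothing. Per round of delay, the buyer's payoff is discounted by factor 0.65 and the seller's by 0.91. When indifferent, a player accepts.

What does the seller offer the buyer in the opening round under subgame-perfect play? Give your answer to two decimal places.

Round 5 (the seller proposes): the buyer will accept anything ≥ 0, so the seller offers 0 and keeps 300.
Round 4 (the buyer proposes): the seller can get 300 next round, worth 0.91 × 300 = 273 now, so the buyer offers 273, keeping 27.
Round 3 (the seller proposes): the buyer can get 27 next round, worth 0.65 × 27 = 17.55 now. The seller offers 17.55 and keeps 300 − 17.55 = 282.45.
Round 2 (the buyer proposes): the seller can get 282.45 next round, worth 0.91 × 282.45 = 257.0295 now, so the buyer offers 257.0295, keeping 42.9705.
Round 1 (the seller proposes): the buyer can get 42.9705 next round, worth 0.65 × 42.9705 = 27.930825 now; the seller offers that and keeps 272.069175.

27.93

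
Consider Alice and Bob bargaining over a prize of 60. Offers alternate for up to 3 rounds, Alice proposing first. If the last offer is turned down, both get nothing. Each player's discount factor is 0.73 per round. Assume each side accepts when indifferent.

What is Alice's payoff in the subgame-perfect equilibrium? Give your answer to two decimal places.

48.17

By backward induction:
Round 3 (Alice proposes): rejection yields 0 for Bob; Alice offers 0 and keeps 60.
Round 2 (Bob proposes): Alice can get 60 next round, worth 0.73 × 60 = 43.8 now, so Bob offers 43.8, keeping 16.2.
Round 1 (Alice proposes): Bob can get 16.2 next round, worth 0.73 × 16.2 = 11.826 now, so Alice offers 11.826, keeping 48.174.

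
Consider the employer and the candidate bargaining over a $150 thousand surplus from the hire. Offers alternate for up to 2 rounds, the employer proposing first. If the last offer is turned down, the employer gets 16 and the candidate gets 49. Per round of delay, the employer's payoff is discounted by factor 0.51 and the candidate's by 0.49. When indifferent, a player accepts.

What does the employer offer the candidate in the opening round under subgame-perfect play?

65.66

Work backward from the last round.
Round 2 (the candidate proposes): the employer gets 16 if talks fail, so the candidate offers 16 and keeps 134.
Round 1 (the employer proposes): the candidate can get 134 next round, worth 0.49 × 134 = 65.66 now, so the employer offers 65.66, keeping 84.34.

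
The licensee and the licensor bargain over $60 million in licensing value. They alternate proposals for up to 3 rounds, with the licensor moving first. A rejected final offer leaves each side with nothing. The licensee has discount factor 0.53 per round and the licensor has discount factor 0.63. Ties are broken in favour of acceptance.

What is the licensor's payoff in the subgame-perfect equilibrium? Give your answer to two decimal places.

Work backward from the last round.
Round 3 (the licensor proposes): the licensee will accept anything ≥ 0, so the licensor offers 0 and keeps 60.
Round 2 (the licensee proposes): the licensor can get 60 next round, worth 0.63 × 60 = 37.8 now. The licensee offers 37.8 and keeps 60 − 37.8 = 22.2.
Round 1 (the licensor proposes): the licensee can get 22.2 next round, worth 0.53 × 22.2 = 11.766 now; the licensor offers that and keeps 48.234.

48.23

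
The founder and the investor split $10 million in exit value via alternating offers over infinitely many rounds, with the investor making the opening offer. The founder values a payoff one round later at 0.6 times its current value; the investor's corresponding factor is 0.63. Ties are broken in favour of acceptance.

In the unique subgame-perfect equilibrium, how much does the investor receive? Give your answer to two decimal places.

When the investor proposes, the founder accepts any offer worth at least 0.6 times what the founder would get by proposing next round; and vice versa.
This gives x = 10 − 0.6y and y = 10 − 0.63x, where x and y are each side's share when it proposes.
Hence (1 − 0.6·0.63)x = 10(1 − 0.6), i.e. 0.622·x = 4.
x ≈ 6.4309; the founder's share is 10 − x ≈ 3.5691.

6.43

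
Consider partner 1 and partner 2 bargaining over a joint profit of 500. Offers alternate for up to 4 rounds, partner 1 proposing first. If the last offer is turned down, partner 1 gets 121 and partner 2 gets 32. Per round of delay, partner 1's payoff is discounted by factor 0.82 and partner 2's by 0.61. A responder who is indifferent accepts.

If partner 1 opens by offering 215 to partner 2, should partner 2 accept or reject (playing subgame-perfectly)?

Accept

Work out partner 2's continuation value if the offer is rejected.
Round 4 (partner 2 proposes): partner 1 gets 121 if talks fail, so partner 2 offers 121 and keeps 379.
Round 3 (partner 1 proposes): partner 2 can get 379 next round, worth 0.61 × 379 = 231.19 now; partner 1 offers that and keeps 268.81.
Round 2 (partner 2 proposes): partner 1 can get 268.81 next round, worth 0.82 × 268.81 = 220.4242 now, so partner 2 offers 220.4242, keeping 279.5758.
So by rejecting in round 1, partner 2 gets 279.5758 next round, worth 0.61 × 279.5758 = 170.541238 now.
Offer 215 ≥ 170.541238, so partner 2 accepts.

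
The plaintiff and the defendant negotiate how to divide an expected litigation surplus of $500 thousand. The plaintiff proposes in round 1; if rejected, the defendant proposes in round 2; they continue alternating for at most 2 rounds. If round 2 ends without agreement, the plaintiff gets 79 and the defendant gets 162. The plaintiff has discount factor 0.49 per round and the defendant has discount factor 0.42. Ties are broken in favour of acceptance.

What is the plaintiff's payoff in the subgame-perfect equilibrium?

323.18

Round 2 (the defendant proposes): the plaintiff gets 79 if talks fail, so the defendant offers 79 and keeps 421.
Round 1 (the plaintiff proposes): the defendant can get 421 next round, worth 0.42 × 421 = 176.82 now, so the plaintiff offers 176.82, keeping 323.18.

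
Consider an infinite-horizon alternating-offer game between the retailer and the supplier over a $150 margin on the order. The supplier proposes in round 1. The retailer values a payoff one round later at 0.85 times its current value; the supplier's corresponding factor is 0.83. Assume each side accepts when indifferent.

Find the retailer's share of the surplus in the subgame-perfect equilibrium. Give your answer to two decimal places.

73.60

When the supplier proposes, the retailer accepts any offer worth at least 0.85 times what the retailer would get by proposing next round; and vice versa.
This gives x = 150 − 0.85y and y = 150 − 0.83x, where x and y are each side's share when it proposes.
Hence (1 − 0.85·0.83)x = 150(1 − 0.85), i.e. 0.2945·x = 22.5.
x ≈ 76.4007; the retailer's share is 150 − x ≈ 73.5993.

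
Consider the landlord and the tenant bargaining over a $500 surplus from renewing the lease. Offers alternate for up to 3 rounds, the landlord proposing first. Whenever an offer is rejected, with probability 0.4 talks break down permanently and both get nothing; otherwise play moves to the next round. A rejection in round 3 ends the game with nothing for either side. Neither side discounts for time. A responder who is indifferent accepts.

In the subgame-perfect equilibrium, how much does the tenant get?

Round 3 (the landlord proposes): the tenant will accept anything ≥ 0, so the landlord offers 0 and keeps 500.
Round 2 (the tenant proposes): rejecting gives the landlord an expected 0.6 × 500 = 300. The tenant offers 300 and keeps 500 − 300 = 200.
Round 1 (the landlord proposes): rejecting gives the tenant an expected 0.6 × 200 = 120, so the landlord offers 120, keeping 380.

120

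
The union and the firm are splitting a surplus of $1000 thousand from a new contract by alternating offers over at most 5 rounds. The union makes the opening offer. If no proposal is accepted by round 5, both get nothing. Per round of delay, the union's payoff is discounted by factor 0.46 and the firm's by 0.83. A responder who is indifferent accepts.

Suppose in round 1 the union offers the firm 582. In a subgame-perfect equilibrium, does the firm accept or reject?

Reject

Round 5 (the union proposes): rejection yields 0 for the firm; the union offers 0 and keeps 1000.
Round 4 (the firm proposes): the union can get 1000 next round, worth 0.46 × 1000 = 460 now; the firm offers that and keeps 540.
Round 3 (the union proposes): the firm can get 540 next round, worth 0.83 × 540 = 448.2 now. The union offers 448.2 and keeps 1000 − 448.2 = 551.8.
Round 2 (the firm proposes): the union can get 551.8 next round, worth 0.46 × 551.8 = 253.828 now. The firm offers 253.828 and keeps 1000 − 253.828 = 746.172.
So by rejecting in round 1, the firm gets 746.172 next round, worth 0.83 × 746.172 = 619.32276 now.
Offer 582 < 619.32276, so the firm rejects.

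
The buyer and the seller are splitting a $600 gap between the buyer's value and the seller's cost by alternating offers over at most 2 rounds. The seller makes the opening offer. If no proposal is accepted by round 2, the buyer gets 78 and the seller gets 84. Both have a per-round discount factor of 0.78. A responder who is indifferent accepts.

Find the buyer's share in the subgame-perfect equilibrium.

Round 2 (the buyer proposes): the seller gets 84 if talks fail, so the buyer offers 84 and keeps 516.
Round 1 (the seller proposes): the buyer can get 516 next round, worth 0.78 × 516 = 402.48 now. The seller offers 402.48 and keeps 600 − 402.48 = 197.52.

402.48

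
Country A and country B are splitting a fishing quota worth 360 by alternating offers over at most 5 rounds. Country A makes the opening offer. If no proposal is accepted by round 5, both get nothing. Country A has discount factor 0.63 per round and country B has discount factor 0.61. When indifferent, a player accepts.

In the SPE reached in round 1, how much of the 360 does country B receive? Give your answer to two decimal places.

112.48

Work backward from the last round.
Round 5 (country A proposes): country B will accept anything ≥ 0, so country A offers 0 and keeps 360.
Round 4 (country B proposes): country A can get 360 next round, worth 0.63 × 360 = 226.8 now. Country B offers 226.8 and keeps 360 − 226.8 = 133.2.
Round 3 (country A proposes): country B can get 133.2 next round, worth 0.61 × 133.2 = 81.252 now, so country A offers 81.252, keeping 278.748.
Round 2 (country B proposes): country A can get 278.748 next round, worth 0.63 × 278.748 = 175.61124 now; country B offers that and keeps 184.38876.
Round 1 (country A proposes): country B can get 184.38876 next round, worth 0.61 × 184.38876 = 112.4771436 now. Country A offers 112.4771436 and keeps 360 − 112.4771436 = 247.5228564.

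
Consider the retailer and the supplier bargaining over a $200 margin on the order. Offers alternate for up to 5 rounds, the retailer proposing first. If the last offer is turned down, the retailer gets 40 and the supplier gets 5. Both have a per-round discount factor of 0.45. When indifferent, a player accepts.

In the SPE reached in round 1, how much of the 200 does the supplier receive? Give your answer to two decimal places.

Work backward from the last round.
Round 5 (the retailer proposes): the supplier gets 5 if talks fail, so the retailer offers 5 and keeps 195.
Round 4 (the supplier proposes): the retailer can get 195 next round, worth 0.45 × 195 = 87.75 now. The supplier offers 87.75 and keeps 200 − 87.75 = 112.25.
Round 3 (the retailer proposes): the supplier can get 112.25 next round, worth 0.45 × 112.25 = 50.5125 now, so the retailer offers 50.5125, keeping 149.4875.
Round 2 (the supplier proposes): the retailer can get 149.4875 next round, worth 0.45 × 149.4875 = 67.269375 now. The supplier offers 67.269375 and keeps 200 − 67.269375 = 132.730625.
Round 1 (the retailer proposes): the supplier can get 132.730625 next round, worth 0.45 × 132.730625 = 59.72878125 now; the retailer offers that and keeps 140.27121875.

59.73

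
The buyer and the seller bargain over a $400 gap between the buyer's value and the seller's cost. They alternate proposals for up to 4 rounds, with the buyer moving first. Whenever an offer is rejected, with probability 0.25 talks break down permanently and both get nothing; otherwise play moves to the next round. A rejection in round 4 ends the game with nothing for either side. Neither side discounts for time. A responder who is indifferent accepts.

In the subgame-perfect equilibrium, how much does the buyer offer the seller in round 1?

243.75

By backward induction:
Round 4 (the seller proposes): rejection yields 0 for the buyer; the seller offers 0 and keeps 400.
Round 3 (the buyer proposes): rejecting gives the seller an expected 0.75 × 400 = 300; the buyer offers that and keeps 100.
Round 2 (the seller proposes): rejecting gives the buyer an expected 0.75 × 100 = 75; the seller offers that and keeps 325.
Round 1 (the buyer proposes): rejecting gives the seller an expected 0.75 × 325 = 243.75, so the buyer offers 243.75, keeping 156.25.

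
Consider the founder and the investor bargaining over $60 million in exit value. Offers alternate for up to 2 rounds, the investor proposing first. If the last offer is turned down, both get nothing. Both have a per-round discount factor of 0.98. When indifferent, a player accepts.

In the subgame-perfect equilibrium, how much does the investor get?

Solve by backward induction from round 2.
Round 2 (the founder proposes): the investor will accept anything ≥ 0, so the founder offers 0 and keeps 60.
Round 1 (the investor proposes): the founder can get 60 next round, worth 0.98 × 60 = 58.8 now, so the investor offers 58.8, keeping 1.2.

1.2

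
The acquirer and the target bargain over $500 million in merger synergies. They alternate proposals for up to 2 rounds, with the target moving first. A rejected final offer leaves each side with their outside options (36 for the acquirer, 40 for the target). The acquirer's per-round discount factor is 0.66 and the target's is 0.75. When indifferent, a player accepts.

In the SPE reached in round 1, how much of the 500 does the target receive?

By backward induction:
Round 2 (the acquirer proposes): the target gets 40 if talks fail, so the acquirer offers 40 and keeps 460.
Round 1 (the target proposes): the acquirer can get 460 next round, worth 0.66 × 460 = 303.6 now. The target offers 303.6 and keeps 500 − 303.6 = 196.4.

196.4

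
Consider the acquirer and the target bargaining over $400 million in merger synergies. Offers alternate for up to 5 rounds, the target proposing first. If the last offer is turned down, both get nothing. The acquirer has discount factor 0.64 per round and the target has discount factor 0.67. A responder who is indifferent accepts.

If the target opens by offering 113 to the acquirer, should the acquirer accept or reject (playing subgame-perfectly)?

Reject

Work out the acquirer's continuation value if the offer is rejected.
Round 5 (the target proposes): the acquirer will accept anything ≥ 0, so the target offers 0 and keeps 400.
Round 4 (the acquirer proposes): the target can get 400 next round, worth 0.67 × 400 = 268 now. The acquirer offers 268 and keeps 400 − 268 = 132.
Round 3 (the target proposes): the acquirer can get 132 next round, worth 0.64 × 132 = 84.48 now. The target offers 84.48 and keeps 400 − 84.48 = 315.52.
Round 2 (the acquirer proposes): the target can get 315.52 next round, worth 0.67 × 315.52 = 211.3984 now. The acquirer offers 211.3984 and keeps 400 − 211.3984 = 188.6016.
So by rejecting in round 1, the acquirer gets 188.6016 next round, worth 0.64 × 188.6016 = 120.705024 now.
Offer 113 < 120.705024, so the acquirer rejects.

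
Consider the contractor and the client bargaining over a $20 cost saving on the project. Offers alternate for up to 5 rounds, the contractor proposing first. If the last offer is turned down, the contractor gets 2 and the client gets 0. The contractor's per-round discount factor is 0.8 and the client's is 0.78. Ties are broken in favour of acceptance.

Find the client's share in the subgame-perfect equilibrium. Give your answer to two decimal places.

By backward induction:
Round 5 (the contractor proposes): the client will accept anything ≥ 0, so the contractor offers 0 and keeps 20.
Round 4 (the client proposes): the contractor can get 20 next round, worth 0.8 × 20 = 16 now. The client offers 16 and keeps 20 − 16 = 4.
Round 3 (the contractor proposes): the client can get 4 next round, worth 0.78 × 4 = 3.12 now, so the contractor offers 3.12, keeping 16.88.
Round 2 (the client proposes): the contractor can get 16.88 next round, worth 0.8 × 16.88 = 13.504 now. The client offers 13.504 and keeps 20 − 13.504 = 6.496.
Round 1 (the contractor proposes): the client can get 6.496 next round, worth 0.78 × 6.496 = 5.06688 now; the contractor offers that and keeps 14.93312.

5.07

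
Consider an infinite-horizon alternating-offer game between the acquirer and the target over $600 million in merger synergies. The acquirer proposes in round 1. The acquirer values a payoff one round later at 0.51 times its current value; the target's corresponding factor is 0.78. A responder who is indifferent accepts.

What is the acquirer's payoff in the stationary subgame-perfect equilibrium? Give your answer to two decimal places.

219.20

When the acquirer proposes, the target accepts any offer worth at least 0.78 times what the target would get by proposing next round; and vice versa.
This gives x = 600 − 0.78y and y = 600 − 0.51x, where x and y are each side's share when it proposes.
Hence (1 − 0.78·0.51)x = 600(1 − 0.78), i.e. 0.6022·x = 132.
x ≈ 219.1963; the target's share is 600 − x ≈ 380.8037.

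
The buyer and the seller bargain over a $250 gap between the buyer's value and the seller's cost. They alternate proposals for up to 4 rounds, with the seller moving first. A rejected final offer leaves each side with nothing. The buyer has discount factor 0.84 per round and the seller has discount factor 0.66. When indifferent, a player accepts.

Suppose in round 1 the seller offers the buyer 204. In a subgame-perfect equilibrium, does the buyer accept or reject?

Accept

Round 4 (the buyer proposes): the seller will accept anything ≥ 0, so the buyer offers 0 and keeps 250.
Round 3 (the seller proposes): the buyer can get 250 next round, worth 0.84 × 250 = 210 now. The seller offers 210 and keeps 250 − 210 = 40.
Round 2 (the buyer proposes): the seller can get 40 next round, worth 0.66 × 40 = 26.4 now. The buyer offers 26.4 and keeps 250 − 26.4 = 223.6.
So by rejecting in round 1, the buyer gets 223.6 next round, worth 0.84 × 223.6 = 187.824 now.
Offer 204 ≥ 187.824, so the buyer accepts.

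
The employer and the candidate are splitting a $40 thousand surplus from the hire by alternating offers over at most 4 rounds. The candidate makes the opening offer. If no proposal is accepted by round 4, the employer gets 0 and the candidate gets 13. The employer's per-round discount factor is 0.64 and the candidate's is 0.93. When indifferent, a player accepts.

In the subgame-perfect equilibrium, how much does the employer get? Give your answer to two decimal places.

Round 4 (the employer proposes): the candidate gets 13 if talks fail, so the employer offers 13 and keeps 27.
Round 3 (the candidate proposes): the employer can get 27 next round, worth 0.64 × 27 = 17.28 now; the candidate offers that and keeps 22.72.
Round 2 (the employer proposes): the candidate can get 22.72 next round, worth 0.93 × 22.72 = 21.1296 now; the employer offers that and keeps 18.8704.
Round 1 (the candidate proposes): the employer can get 18.8704 next round, worth 0.64 × 18.8704 = 12.077056 now; the candidate offers that and keeps 27.922944.

12.08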